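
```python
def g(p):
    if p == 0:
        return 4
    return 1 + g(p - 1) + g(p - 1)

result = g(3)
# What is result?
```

g(p) = 1 + 2·g(p-1), g(0)=4. Closed form: (4+1)·2^3 - 1 = 39.

Answer: 39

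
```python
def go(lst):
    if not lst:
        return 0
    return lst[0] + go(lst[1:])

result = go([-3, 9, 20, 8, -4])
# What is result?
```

(-3) + 9 + 20 + 8 + (-4) + 0 = 30

Answer: 30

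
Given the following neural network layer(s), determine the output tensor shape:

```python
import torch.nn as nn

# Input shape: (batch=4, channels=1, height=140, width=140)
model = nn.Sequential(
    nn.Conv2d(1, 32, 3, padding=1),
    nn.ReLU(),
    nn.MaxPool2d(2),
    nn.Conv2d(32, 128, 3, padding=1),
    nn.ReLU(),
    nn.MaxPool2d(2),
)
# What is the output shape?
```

Input: (4, 1, 140, 140) -> after first Conv2d: (4, 32, 140, 140) -> after first MaxPool2d: (4, 32, 70, 70) -> after second Conv2d: (4, 128, 70, 70) -> Output: (4, 128, 35, 35)

Answer: (4, 128, 35, 35)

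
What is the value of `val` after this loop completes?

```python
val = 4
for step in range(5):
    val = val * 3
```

Multiply by 3, 5 times: 4 * 3^5 = 972
`val` takes the values: 4 → 12 → 36 → 108 → 324 → 972

Answer: 972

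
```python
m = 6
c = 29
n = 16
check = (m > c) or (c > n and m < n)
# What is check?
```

Trace:
`m = 6` → m = 6
`c = 29` → c = 29
`n = 16` → n = 16
`check = (m > c) or (c > n and m < n)` → check = True
So check = True

Answer: True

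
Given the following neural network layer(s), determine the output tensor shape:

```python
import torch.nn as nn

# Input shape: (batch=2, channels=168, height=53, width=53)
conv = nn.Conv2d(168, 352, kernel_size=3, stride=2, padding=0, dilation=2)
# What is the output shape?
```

Input: (2, 168, 53, 53) -> Output: (2, 352, 25, 25)

Answer: (2, 352, 25, 25)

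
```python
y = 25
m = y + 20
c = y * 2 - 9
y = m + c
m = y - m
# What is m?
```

Trace:
`y = 25` → y = 25
`m = y + 20` → m = 45
`c = y * 2 - 9` → c = 41
`y = m + c` → y = 86
`m = y - m` → m = 41
So m = 41

Answer: 41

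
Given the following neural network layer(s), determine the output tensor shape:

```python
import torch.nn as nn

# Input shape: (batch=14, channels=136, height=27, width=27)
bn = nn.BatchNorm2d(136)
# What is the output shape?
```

Input: (14, 136, 27, 27) -> Output: (14, 136, 27, 27)

Answer: (14, 136, 27, 27)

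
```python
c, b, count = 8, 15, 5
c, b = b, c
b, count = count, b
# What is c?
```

Trace:
`c, b, count = 8, 15, 5` → c = 8; b = 15; count = 5
`c, b = b, c` → c = 15; b = 8
`b, count = count, b` → b = 5; count = 8
So c = 15

Answer: 15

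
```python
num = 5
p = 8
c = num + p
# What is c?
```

Trace:
`num = 5` → num = 5
`p = 8` → p = 8
`c = num + p` → c = 13
So c = 13

Answer: 13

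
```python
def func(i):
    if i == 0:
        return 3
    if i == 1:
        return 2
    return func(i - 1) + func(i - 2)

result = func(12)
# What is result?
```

Build up from base cases: func(0)=3, func(1)=2, func(2)=5, func(3)=7, func(4)=12, func(5)=19, func(6)=31, ..., func(12)=555

Answer: 555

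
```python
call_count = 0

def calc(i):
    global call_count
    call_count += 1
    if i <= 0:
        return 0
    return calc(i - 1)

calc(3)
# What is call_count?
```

Linear recursion stepping by 1: 4 calls from i=3 down to ≤0.

Answer: 4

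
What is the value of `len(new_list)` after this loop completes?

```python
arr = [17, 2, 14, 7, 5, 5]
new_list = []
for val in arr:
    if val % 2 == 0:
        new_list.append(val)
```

Count even numbers in [17, 2, 14, 7, 5, 5]
`new_list` takes the values: [] → [2] → [2, 14]
So `len(new_list)` = 2

Answer: 2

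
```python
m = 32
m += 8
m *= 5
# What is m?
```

Trace:
`m = 32` → m = 32
`m += 8` → m = 40
`m *= 5` → m = 200
So m = 200

Answer: 200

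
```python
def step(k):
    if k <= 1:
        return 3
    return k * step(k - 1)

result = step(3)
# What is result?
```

step(3) = 3 * 2 * 3 = 18

Answer: 18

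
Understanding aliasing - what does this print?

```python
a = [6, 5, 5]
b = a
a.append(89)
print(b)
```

Key concept: basic list aliasing.
Step by step:
`a = [6, 5, 5]` → a = [6, 5, 5]
`b = a` → b = [6, 5, 5] (same object as a)
`a.append(89)` → a = [6, 5, 5, 89] (same object as b); b = [6, 5, 5, 89] (same object as a)
`print(b)` → prints [6, 5, 5, 89]

Answer: [6, 5, 5, 89]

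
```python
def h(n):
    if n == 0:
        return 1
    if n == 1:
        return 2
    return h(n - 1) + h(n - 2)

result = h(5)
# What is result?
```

Build up from base cases: h(0)=1, h(1)=2, h(2)=3, h(3)=5, h(4)=8, h(5)=13

Answer: 13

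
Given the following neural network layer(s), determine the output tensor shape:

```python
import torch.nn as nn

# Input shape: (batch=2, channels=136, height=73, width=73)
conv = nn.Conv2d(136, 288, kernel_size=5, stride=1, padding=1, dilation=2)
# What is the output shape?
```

Input: (2, 136, 73, 73) -> Output: (2, 288, 67, 67)

Answer: (2, 288, 67, 67)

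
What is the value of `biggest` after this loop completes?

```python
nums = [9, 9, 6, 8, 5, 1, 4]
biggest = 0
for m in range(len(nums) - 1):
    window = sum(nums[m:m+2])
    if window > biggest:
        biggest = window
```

Max sum of 2-element window in [9, 9, 6, 8, 5, 1, 4]
`biggest` takes the values: 0 → 18

Answer: 18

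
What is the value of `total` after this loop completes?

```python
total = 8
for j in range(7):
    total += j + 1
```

Start at 8, add 1 to 7 = 36
`total` takes the values: 8 → 9 → 11 → 14 → 18 → 23 → 29 → 36

Answer: 36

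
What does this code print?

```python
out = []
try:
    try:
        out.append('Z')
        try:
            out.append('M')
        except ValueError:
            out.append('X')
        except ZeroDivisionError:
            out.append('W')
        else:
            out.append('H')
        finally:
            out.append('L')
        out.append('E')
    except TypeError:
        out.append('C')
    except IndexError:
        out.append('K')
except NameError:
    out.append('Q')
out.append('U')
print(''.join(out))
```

Execution trace: 'Z' (try body) → 'M' (inner try body, no exception) → 'H' (inner else) → 'L' (inner finally) → 'E' (try body, no exception) → 'U' (after the try/except). Output: ZMHLEU

Answer: ZMHLEU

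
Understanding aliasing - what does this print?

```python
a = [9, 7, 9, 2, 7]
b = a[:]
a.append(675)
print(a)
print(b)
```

Key concept: slice [:] creates copy.
Step by step:
`a = [9, 7, 9, 2, 7]` → a = [9, 7, 9, 2, 7]
`b = a[:]` → b = [9, 7, 9, 2, 7]
`a.append(675)` → a = [9, 7, 9, 2, 7, 675]
`print(a)` → prints [9, 7, 9, 2, 7, 675]
`print(b)` → prints [9, 7, 9, 2, 7]

Answer:
[9, 7, 9, 2, 7, 675]
[9, 7, 9, 2, 7]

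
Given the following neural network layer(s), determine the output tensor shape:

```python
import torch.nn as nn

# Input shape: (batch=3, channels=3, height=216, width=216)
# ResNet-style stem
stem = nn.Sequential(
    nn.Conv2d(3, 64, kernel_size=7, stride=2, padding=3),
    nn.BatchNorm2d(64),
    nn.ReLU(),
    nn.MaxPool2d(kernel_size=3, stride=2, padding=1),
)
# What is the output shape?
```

Input: (3, 3, 216, 216) -> after Conv2d 7x7 stride=2: (3, 64, 108, 108) -> Output: (3, 64, 54, 54)

Answer: (3, 64, 54, 54)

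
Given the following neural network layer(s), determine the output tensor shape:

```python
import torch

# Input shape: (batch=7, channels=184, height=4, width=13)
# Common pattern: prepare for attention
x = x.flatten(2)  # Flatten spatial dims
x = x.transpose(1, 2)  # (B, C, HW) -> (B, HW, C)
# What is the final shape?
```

Input: (7, 184, 4, 13) -> after flatten(2): (7, 184, 52) -> Output: (7, 52, 184)

Answer: (7, 52, 184)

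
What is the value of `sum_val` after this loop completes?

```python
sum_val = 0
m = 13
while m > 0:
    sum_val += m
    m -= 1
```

Sum 13 down to 1
`sum_val` takes the values: 0 → 13 → 25 → 36 → 46 → 55 → 63 → 70 → 76 → 81 → 85 → 88 → 90 → 91

Answer: 91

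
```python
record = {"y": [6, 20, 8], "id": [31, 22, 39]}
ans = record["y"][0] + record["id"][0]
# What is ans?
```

Trace:
`record = {"y": [6, 20, 8], "id": [31, 22, 39]}` → record = {'y': [6, 20, 8], 'id': [31, 22, 39]}
`ans = record["y"][0] + record["id"][0]` → ans = 37
So ans = 37

Answer: 37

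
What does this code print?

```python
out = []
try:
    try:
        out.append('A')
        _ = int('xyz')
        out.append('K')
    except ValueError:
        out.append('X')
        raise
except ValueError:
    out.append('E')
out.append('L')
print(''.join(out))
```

Execution trace: 'A' (inner try body) → 'X' (inner except ValueError) → 'E' (outer except ValueError) → 'L' (after the try/except). Output: AXEL

Answer: AXEL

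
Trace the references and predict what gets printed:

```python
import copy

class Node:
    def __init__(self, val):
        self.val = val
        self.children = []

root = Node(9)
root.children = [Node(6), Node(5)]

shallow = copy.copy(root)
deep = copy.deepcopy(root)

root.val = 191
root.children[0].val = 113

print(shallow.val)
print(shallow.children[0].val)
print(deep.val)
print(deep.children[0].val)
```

Key concept: deep copy with custom objects.
Step by step:
`root = Node(9)` → root = Node(val=9, children=[])
`root.children = [Node(6), Node(5)]` → root = Node(val=9, children=[Node(val=6, children=[]), Node(val=5, children=[])])
`shallow = copy.copy(root)` → shallow = Node(val=9, children=[Node(val=6, children=[]), Node(val=5, children=[])])
`deep = copy.deepcopy(root)` → deep = Node(val=9, children=[Node(val=6, children=[]), Node(val=5, children=[])])
`root.val = 191` → root = Node(val=191, children=[Node(val=6, children=[]), Node(val=5, children=[])])
`root.children[0].val = 113` → root = Node(val=191, children=[Node(val=113, children=[]), Node(val=5, children=[])]); shallow = Node(val=9, children=[Node(val=113, children=[]), Node(val=5, children=[])])
`print(shallow.val)` → prints 9
`print(shallow.children[0].val)` → prints 113
`print(deep.val)` → prints 9
`print(deep.children[0].val)` → prints 6

Answer:
9
113
9
6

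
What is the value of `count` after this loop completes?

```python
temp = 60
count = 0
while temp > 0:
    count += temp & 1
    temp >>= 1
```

Count set bits in 60 (binary: 0b111100)
`count` takes the values: 0 → 1 → 2 → 3 → 4

Answer: 4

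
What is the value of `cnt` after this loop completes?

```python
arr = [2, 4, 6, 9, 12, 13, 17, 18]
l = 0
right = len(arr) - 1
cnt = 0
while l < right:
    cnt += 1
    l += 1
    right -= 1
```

Iterations until pointers meet (list length 8)
`cnt` takes the values: 0 → 1 → 2 → 3 → 4

Answer: 4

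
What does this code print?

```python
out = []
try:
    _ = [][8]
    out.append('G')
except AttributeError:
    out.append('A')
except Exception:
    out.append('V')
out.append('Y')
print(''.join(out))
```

Execution trace: 'V' (except Exception) → 'Y' (after the try/except). Output: VY

Answer: VY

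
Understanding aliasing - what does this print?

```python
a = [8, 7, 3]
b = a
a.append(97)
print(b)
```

Key concept: basic list aliasing.
Step by step:
`a = [8, 7, 3]` → a = [8, 7, 3]
`b = a` → b = [8, 7, 3] (same object as a)
`a.append(97)` → a = [8, 7, 3, 97] (same object as b); b = [8, 7, 3, 97] (same object as a)
`print(b)` → prints [8, 7, 3, 97]

Answer: [8, 7, 3, 97]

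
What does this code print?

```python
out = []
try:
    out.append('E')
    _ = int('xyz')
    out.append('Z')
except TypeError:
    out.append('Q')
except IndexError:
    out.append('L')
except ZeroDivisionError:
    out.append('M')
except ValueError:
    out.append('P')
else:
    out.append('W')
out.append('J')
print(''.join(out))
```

Execution trace: 'E' (try body) → 'P' (except ValueError) → 'J' (after the try/except). Output: EPJ

Answer: EPJ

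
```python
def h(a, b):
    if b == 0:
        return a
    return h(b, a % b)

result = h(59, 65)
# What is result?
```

h(59, 65) -> h(65, 59) -> h(59, 6) -> h(6, 5) -> h(5, 1) -> h(1, 0) -> 1

Answer: 1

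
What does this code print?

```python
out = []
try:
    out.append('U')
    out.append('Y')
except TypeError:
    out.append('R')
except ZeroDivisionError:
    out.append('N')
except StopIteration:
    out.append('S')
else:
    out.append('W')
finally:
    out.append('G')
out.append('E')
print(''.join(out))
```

Execution trace: 'U' (try body) → 'Y' (try body, no exception) → 'W' (else) → 'G' (finally) → 'E' (after the try/except). Output: UYWGE

Answer: UYWGE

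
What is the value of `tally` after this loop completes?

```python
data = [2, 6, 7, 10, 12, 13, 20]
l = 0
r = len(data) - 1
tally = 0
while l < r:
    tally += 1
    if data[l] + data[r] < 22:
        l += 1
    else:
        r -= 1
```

Steps to find pair summing to 22
`tally` takes the values: 0 → 1 → 2 → 3 → 4 → 5 → 6

Answer: 6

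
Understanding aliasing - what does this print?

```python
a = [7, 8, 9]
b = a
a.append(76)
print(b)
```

Key concept: basic list aliasing.
Step by step:
`a = [7, 8, 9]` → a = [7, 8, 9]
`b = a` → b = [7, 8, 9] (same object as a)
`a.append(76)` → a = [7, 8, 9, 76] (same object as b); b = [7, 8, 9, 76] (same object as a)
`print(b)` → prints [7, 8, 9, 76]

Answer: [7, 8, 9, 76]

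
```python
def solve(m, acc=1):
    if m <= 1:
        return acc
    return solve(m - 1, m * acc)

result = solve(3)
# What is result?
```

Accumulator trace (n, acc): (3, 1) -> (2, 3) -> (1, 6) -> return 6

Answer: 6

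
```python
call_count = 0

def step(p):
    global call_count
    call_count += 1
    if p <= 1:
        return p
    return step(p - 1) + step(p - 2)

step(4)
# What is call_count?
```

Calls(p) = 1 + Calls(p-1) + Calls(p-2); Calls(0)=Calls(1)=1. For p=4 this gives 9.

Answer: 9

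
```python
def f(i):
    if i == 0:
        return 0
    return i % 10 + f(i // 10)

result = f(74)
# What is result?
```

Sum of digits of 74: 4 + 7 = 11

Answer: 11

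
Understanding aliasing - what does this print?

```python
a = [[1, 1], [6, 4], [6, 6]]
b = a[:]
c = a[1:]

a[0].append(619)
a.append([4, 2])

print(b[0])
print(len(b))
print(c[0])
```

Key concept: slice with nested mutation.
Step by step:
`a = [[1, 1], [6, 4], [6, 6]]` → a = [[1, 1], [6, 4], [6, 6]]
`b = a[:]` → b = [[1, 1], [6, 4], [6, 6]]
`c = a[1:]` → c = [[6, 4], [6, 6]]
`a[0].append(619)` → a = [[1, 1, 619], [6, 4], [6, 6]]; b = [[1, 1, 619], [6, 4], [6, 6]]
`a.append([4, 2])` → a = [[1, 1, 619], [6, 4], [6, 6], [4, 2]]
`print(b[0])` → prints [1, 1, 619]
`print(len(b))` → prints 3
`print(c[0])` → prints [6, 4]

Answer:
[1, 1, 619]
3
[6, 4]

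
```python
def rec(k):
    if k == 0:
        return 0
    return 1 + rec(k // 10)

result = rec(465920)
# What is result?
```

Count of digits of 465920: 6

Answer: 6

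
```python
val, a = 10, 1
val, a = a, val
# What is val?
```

Trace:
`val, a = 10, 1` → val = 10; a = 1
`val, a = a, val` → val = 1; a = 10
So val = 1

Answer: 1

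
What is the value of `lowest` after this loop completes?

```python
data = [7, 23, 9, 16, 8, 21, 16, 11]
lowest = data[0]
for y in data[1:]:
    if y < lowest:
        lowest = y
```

Minimum of [7, 23, 9, 16, 8, 21, 16, 11]
`lowest` takes the values: 7

Answer: 7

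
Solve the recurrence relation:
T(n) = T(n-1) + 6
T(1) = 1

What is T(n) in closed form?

Unrolling: T(n) = T(1) + 6·(n-1) = 1 + 6(n-1) = 6n - 5.

Answer: T(n) = 6n - 5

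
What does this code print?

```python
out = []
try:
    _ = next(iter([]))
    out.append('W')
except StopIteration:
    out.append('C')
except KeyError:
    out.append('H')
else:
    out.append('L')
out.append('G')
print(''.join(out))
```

Execution trace: 'C' (except StopIteration) → 'G' (after the try/except). Output: CG

Answer: CG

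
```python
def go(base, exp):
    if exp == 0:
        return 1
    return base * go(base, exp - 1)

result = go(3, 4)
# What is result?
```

go(3, 4) = 3 * 3 * 3 * 3 = 81

Answer: 81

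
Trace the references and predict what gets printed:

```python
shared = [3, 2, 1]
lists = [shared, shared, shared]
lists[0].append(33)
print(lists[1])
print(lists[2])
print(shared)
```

Key concept: list of same reference.
Step by step:
`shared = [3, 2, 1]` → shared = [3, 2, 1]
`lists = [shared, shared, shared]` → lists = [[3, 2, 1], [3, 2, 1], [3, 2, 1]]
`lists[0].append(33)` → shared = [3, 2, 1, 33]; lists = [[3, 2, 1, 33], [3, 2, 1, 33], [3, 2, 1, 33]]
`print(lists[1])` → prints [3, 2, 1, 33]
`print(lists[2])` → prints [3, 2, 1, 33]
`print(shared)` → prints [3, 2, 1, 33]

Answer:
[3, 2, 1, 33]
[3, 2, 1, 33]
[3, 2, 1, 33]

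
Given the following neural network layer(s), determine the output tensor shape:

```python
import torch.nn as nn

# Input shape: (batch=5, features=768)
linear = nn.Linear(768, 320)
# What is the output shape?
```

Input: (5, 768) -> Output: (5, 320)

Answer: (5, 320)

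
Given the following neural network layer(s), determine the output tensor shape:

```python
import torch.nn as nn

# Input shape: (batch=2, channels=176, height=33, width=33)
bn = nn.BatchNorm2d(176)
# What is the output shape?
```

Input: (2, 176, 33, 33) -> Output: (2, 176, 33, 33)

Answer: (2, 176, 33, 33)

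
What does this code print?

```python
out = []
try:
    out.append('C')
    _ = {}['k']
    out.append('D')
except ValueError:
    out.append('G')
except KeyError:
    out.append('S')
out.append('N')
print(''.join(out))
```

Execution trace: 'C' (try body) → 'S' (except KeyError) → 'N' (after the try/except). Output: CSN

Answer: CSN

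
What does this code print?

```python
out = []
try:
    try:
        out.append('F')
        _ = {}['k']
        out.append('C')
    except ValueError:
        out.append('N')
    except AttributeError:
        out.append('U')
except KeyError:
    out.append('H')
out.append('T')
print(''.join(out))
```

Execution trace: 'F' (try body) → 'H' (outer except KeyError) → 'T' (after the try/except). Output: FHT

Answer: FHT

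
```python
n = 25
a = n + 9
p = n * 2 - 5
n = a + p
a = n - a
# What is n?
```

Trace:
`n = 25` → n = 25
`a = n + 9` → a = 34
`p = n * 2 - 5` → p = 45
`n = a + p` → n = 79
`a = n - a` → a = 45
So n = 79

Answer: 79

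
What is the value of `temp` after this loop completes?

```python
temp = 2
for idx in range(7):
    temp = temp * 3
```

Multiply by 3, 7 times: 2 * 3^7 = 4374
`temp` takes the values: 2 → 6 → 18 → 54 → 162 → 486 → 1458 → 4374

Answer: 4374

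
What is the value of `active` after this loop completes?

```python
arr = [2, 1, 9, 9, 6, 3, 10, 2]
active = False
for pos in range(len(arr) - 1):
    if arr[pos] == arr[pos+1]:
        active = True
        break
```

Check consecutive duplicates in [2, 1, 9, 9, 6, 3, 10, 2]
`active` takes the values: False → True

Answer: True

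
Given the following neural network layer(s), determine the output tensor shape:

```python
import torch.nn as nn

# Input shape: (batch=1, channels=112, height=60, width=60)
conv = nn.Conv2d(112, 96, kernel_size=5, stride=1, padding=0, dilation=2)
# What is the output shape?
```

Input: (1, 112, 60, 60) -> Output: (1, 96, 52, 52)

Answer: (1, 96, 52, 52)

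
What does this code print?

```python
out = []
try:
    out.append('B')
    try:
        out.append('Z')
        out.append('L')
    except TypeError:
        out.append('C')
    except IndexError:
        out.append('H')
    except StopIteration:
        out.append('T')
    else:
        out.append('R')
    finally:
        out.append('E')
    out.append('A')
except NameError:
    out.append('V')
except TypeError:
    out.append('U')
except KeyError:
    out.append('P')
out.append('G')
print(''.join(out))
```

Execution trace: 'B' (try body) → 'Z' (inner try body) → 'L' (inner try body, no exception) → 'R' (inner else) → 'E' (inner finally) → 'A' (try body, no exception) → 'G' (after the try/except). Output: BZLREAG

Answer: BZLREAG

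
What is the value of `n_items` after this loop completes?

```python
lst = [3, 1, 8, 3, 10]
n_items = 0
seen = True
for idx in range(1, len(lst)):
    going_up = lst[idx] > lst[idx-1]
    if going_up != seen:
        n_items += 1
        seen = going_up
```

Count direction changes in [3, 1, 8, 3, 10]
`n_items` takes the values: 0 → 1 → 2 → 3 → 4

Answer: 4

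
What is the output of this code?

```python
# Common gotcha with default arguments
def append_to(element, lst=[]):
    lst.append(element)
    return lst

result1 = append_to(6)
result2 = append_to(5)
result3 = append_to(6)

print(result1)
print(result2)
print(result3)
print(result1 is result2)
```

Key concept: mutable default argument gotcha.
Step by step:
`result1 = append_to(6)` → result1 = [6]
`result2 = append_to(5)` → result1 = [6, 5] (same object as result2); result2 = [6, 5] (same object as result1)
`result3 = append_to(6)` → result1 = [6, 5, 6] (same object as result2, result3); result2 = [6, 5, 6] (same object as result1, result3); result3 = [6, 5, 6] (same object as result1, result2)
`print(result1)` → prints [6, 5, 6]
`print(result2)` → prints [6, 5, 6]
`print(result3)` → prints [6, 5, 6]
`print(result1 is result2)` → prints True

Answer:
[6, 5, 6]
[6, 5, 6]
[6, 5, 6]
True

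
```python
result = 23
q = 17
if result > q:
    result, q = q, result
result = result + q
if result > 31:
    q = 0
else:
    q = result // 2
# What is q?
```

Trace:
`result = 23` → result = 23
`q = 17` → q = 17
`if result > q: ...` → result > q is True → result = 17; q = 23
`result = result + q` → result = 40
`if result > 31: ...` → result > 31 is True → q = 0
So q = 0

Answer: 0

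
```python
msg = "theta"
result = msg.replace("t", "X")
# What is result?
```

Trace:
`msg = "theta"` → msg = 'theta'
`result = msg.replace("t", "X")` → result = 'XheXa'
So result = 'XheXa'

Answer: 'XheXa'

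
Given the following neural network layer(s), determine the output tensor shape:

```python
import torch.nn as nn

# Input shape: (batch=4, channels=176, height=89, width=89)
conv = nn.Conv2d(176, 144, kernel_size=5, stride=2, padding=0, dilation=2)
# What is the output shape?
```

Input: (4, 176, 89, 89) -> Output: (4, 144, 41, 41)

Answer: (4, 144, 41, 41)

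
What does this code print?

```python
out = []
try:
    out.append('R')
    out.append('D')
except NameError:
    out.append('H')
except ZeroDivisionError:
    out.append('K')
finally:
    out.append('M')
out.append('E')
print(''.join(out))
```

Execution trace: 'R' (try body) → 'D' (try body, no exception) → 'M' (finally) → 'E' (after the try/except). Output: RDME

Answer: RDME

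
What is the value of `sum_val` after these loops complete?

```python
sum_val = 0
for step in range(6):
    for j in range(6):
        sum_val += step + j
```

Sum of all step+j for step,j in 6x6
`sum_val` takes the values: 0 → 1 → 3 → 6 → 10 → 15 → 16 → 18 → 21 → 25 → 30 → 36 → 38 → 41 → 45 → 50 → 56 → 63 → 66 → 70 → 75 → 81 → 88 → 96 → 100 → 105 → 111 → 118 → 126 → 135 → 140 → 146 → 153 → 161 → 170 → 180

Answer: 180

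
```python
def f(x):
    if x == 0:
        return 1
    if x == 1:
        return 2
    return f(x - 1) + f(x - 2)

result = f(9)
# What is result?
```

Build up from base cases: f(0)=1, f(1)=2, f(2)=3, f(3)=5, f(4)=8, f(5)=13, f(6)=21, ..., f(9)=89

Answer: 89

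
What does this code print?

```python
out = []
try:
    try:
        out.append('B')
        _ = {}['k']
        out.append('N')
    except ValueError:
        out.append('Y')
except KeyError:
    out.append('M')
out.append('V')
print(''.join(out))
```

Execution trace: 'B' (try body) → 'M' (outer except KeyError) → 'V' (after the try/except). Output: BMV

Answer: BMV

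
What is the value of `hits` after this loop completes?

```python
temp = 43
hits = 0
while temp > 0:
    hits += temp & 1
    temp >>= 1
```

Count set bits in 43 (binary: 0b101011)
`hits` takes the values: 0 → 1 → 2 → 3 → 4

Answer: 4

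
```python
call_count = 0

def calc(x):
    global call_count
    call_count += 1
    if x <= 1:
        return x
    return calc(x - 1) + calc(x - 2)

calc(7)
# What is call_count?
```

Calls(x) = 1 + Calls(x-1) + Calls(x-2); Calls(0)=Calls(1)=1. For x=7 this gives 41.

Answer: 41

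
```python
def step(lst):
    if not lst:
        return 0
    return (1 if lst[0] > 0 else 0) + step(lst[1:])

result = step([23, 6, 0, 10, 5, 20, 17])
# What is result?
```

Count of positive elements in [23, 6, 0, 10, 5, 20, 17] = 6

Answer: 6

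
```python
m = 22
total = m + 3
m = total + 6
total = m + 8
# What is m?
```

Trace:
`m = 22` → m = 22
`total = m + 3` → total = 25
`m = total + 6` → m = 31
`total = m + 8` → total = 39
So m = 31

Answer: 31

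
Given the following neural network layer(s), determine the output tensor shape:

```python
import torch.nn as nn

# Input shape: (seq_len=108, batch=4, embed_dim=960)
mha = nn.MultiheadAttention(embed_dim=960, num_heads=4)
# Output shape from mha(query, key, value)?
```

Input: (108, 4, 960) -> Output: (108, 4, 960)

Answer: (108, 4, 960)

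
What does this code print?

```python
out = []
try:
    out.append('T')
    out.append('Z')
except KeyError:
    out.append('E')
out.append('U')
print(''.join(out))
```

Execution trace: 'T' (try body) → 'Z' (try body, no exception) → 'U' (after the try/except). Output: TZU

Answer: TZU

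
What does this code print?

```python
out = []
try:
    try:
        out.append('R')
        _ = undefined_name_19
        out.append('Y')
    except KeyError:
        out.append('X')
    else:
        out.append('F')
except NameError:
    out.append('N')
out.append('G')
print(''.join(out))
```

Execution trace: 'R' (try body) → 'N' (outer except NameError) → 'G' (after the try/except). Output: RNG

Answer: RNG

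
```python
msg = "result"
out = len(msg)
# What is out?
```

Trace:
`msg = "result"` → msg = 'result'
`out = len(msg)` → out = 6
So out = 6

Answer: 6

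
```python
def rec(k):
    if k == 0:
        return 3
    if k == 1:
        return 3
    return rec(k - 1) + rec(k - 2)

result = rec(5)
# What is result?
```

Build up from base cases: rec(0)=3, rec(1)=3, rec(2)=6, rec(3)=9, rec(4)=15, rec(5)=24

Answer: 24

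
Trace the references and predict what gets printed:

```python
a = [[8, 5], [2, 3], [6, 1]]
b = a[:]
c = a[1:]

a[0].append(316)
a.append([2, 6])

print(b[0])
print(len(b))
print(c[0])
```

Key concept: slice with nested mutation.
Step by step:
`a = [[8, 5], [2, 3], [6, 1]]` → a = [[8, 5], [2, 3], [6, 1]]
`b = a[:]` → b = [[8, 5], [2, 3], [6, 1]]
`c = a[1:]` → c = [[2, 3], [6, 1]]
`a[0].append(316)` → a = [[8, 5, 316], [2, 3], [6, 1]]; b = [[8, 5, 316], [2, 3], [6, 1]]
`a.append([2, 6])` → a = [[8, 5, 316], [2, 3], [6, 1], [2, 6]]
`print(b[0])` → prints [8, 5, 316]
`print(len(b))` → prints 3
`print(c[0])` → prints [2, 3]

Answer:
[8, 5, 316]
3
[2, 3]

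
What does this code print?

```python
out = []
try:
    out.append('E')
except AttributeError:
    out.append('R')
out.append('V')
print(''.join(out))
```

Execution trace: 'E' (try body, no exception) → 'V' (after the try/except). Output: EV

Answer: EV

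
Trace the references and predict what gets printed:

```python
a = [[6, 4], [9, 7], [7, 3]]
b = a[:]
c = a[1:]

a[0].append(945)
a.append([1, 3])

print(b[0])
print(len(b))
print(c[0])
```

Key concept: slice with nested mutation.
Step by step:
`a = [[6, 4], [9, 7], [7, 3]]` → a = [[6, 4], [9, 7], [7, 3]]
`b = a[:]` → b = [[6, 4], [9, 7], [7, 3]]
`c = a[1:]` → c = [[9, 7], [7, 3]]
`a[0].append(945)` → a = [[6, 4, 945], [9, 7], [7, 3]]; b = [[6, 4, 945], [9, 7], [7, 3]]
`a.append([1, 3])` → a = [[6, 4, 945], [9, 7], [7, 3], [1, 3]]
`print(b[0])` → prints [6, 4, 945]
`print(len(b))` → prints 3
`print(c[0])` → prints [9, 7]

Answer:
[6, 4, 945]
3
[9, 7]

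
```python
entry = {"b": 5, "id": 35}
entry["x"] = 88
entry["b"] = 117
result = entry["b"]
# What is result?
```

Trace:
`entry = {"b": 5, "id": 35}` → entry = {'b': 5, 'id': 35}
`entry["x"] = 88` → entry = {'b': 5, 'id': 35, 'x': 88}
`entry["b"] = 117` → entry = {'b': 117, 'id': 35, 'x': 88}
`result = entry["b"]` → result = 117
So result = 117

Answer: 117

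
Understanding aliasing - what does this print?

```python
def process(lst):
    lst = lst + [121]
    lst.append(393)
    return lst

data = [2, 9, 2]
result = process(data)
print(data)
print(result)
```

Key concept: rebinding parameter vs mutation.
Step by step:
`data = [2, 9, 2]` → data = [2, 9, 2]
`result = process(data)` → result = [2, 9, 2, 121, 393]
`print(data)` → prints [2, 9, 2]
`print(result)` → prints [2, 9, 2, 121, 393]

Answer:
[2, 9, 2]
[2, 9, 2, 121, 393]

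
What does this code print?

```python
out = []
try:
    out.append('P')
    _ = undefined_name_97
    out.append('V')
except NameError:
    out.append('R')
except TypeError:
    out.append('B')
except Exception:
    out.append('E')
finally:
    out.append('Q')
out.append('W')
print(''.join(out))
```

Execution trace: 'P' (try body) → 'R' (except NameError) → 'Q' (finally) → 'W' (after the try/except). Output: PRQW

Answer: PRQW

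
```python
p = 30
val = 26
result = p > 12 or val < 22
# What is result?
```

Trace:
`p = 30` → p = 30
`val = 26` → val = 26
`result = p > 12 or val < 22` → result = True
So result = True

Answer: True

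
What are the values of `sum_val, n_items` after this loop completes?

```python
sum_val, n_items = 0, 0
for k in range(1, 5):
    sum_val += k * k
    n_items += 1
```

Sum of squares and count
`sum_val, n_items` takes the values: (0, 0) → (1, 0) → (1, 1) → (5, 1) → (5, 2) → (14, 2) → (14, 3) → (30, 3) → (30, 4)

Answer: 30, 4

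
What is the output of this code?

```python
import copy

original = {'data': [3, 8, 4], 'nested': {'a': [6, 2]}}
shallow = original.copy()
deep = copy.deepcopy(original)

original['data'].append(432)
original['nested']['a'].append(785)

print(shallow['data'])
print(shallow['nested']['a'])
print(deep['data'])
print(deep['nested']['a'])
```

Key concept: comparing shallow vs deep copy.
Step by step:
`original = {'data': [3, 8, 4], 'nested': {'a': [6, 2]}}` → original = {'data': [3, 8, 4], 'nested': {'a': [6, 2]}}
`shallow = original.copy()` → shallow = {'data': [3, 8, 4], 'nested': {'a': [6, 2]}}
`deep = copy.deepcopy(original)` → deep = {'data': [3, 8, 4], 'nested': {'a': [6, 2]}}
`original['data'].append(432)` → original = {'data': [3, 8, 4, 432], 'nested': {'a': [6, 2]}}; shallow = {'data': [3, 8, 4, 432], 'nested': {'a': [6, 2]}}
`original['nested']['a'].append(785)` → original = {'data': [3, 8, 4, 432], 'nested': {'a': [6, 2, 785]}}; shallow = {'data': [3, 8, 4, 432], 'nested': {'a': [6, 2, 785]}}
`print(shallow['data'])` → prints [3, 8, 4, 432]
`print(shallow['nested']['a'])` → prints [6, 2, 785]
`print(deep['data'])` → prints [3, 8, 4]
`print(deep['nested']['a'])` → prints [6, 2]

Answer:
[3, 8, 4, 432]
[6, 2, 785]
[3, 8, 4]
[6, 2]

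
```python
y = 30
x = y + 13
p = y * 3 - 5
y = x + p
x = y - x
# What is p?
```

Trace:
`y = 30` → y = 30
`x = y + 13` → x = 43
`p = y * 3 - 5` → p = 85
`y = x + p` → y = 128
`x = y - x` → x = 85
So p = 85

Answer: 85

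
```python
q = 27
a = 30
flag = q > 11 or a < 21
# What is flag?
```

Trace:
`q = 27` → q = 27
`a = 30` → a = 30
`flag = q > 11 or a < 21` → flag = True
So flag = True

Answer: True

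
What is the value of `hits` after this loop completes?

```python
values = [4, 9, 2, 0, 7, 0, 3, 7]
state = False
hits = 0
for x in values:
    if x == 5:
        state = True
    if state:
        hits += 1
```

Count elements after first 5 in [4, 9, 2, 0, 7, 0, 3, 7]
`hits` takes the values: 0

Answer: 0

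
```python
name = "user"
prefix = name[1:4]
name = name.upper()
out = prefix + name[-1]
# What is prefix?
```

Trace:
`name = "user"` → name = 'user'
`prefix = name[1:4]` → prefix = 'ser'
`name = name.upper()` → name = 'USER'
`out = prefix + name[-1]` → out = 'serR'
So prefix = 'ser'

Answer: 'ser'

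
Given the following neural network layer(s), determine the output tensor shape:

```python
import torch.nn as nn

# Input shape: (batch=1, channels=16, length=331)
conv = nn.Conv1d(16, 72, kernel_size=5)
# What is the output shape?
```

Input: (1, 16, 331) -> Output: (1, 72, 327)

Answer: (1, 72, 327)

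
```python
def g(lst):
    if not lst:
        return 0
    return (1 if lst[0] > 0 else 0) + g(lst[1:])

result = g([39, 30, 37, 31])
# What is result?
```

Count of positive elements in [39, 30, 37, 31] = 4

Answer: 4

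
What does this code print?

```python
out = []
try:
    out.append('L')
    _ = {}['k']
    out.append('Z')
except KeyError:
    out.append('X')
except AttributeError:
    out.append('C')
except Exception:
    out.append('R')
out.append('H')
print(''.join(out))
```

Execution trace: 'L' (try body) → 'X' (except KeyError) → 'H' (after the try/except). Output: LXH

Answer: LXH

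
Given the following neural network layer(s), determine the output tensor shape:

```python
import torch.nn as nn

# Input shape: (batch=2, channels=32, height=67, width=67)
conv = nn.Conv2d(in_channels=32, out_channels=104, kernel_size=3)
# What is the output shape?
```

Input: (2, 32, 67, 67) -> Output: (2, 104, 65, 65)

Answer: (2, 104, 65, 65)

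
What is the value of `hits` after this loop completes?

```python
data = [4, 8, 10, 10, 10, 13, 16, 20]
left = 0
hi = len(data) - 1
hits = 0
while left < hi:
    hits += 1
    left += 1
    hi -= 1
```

Iterations until pointers meet (list length 8)
`hits` takes the values: 0 → 1 → 2 → 3 → 4

Answer: 4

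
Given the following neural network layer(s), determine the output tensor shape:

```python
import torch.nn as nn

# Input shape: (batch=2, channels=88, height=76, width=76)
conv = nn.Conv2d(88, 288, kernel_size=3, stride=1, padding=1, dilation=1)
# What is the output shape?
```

Input: (2, 88, 76, 76) -> Output: (2, 288, 76, 76)

Answer: (2, 288, 76, 76)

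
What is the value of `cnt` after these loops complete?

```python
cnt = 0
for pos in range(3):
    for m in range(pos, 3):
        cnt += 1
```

Upper triangle: 3 + 2 + ... + 1
`cnt` takes the values: 0 → 1 → 2 → 3 → 4 → 5 → 6

Answer: 6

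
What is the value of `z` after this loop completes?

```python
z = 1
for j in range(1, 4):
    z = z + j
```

Start at 1, add 1 through 3
`z` takes the values: 1 → 2 → 4 → 7

Answer: 7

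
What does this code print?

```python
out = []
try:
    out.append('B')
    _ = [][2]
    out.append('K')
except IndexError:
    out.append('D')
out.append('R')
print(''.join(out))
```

Execution trace: 'B' (try body) → 'D' (except IndexError) → 'R' (after the try/except). Output: BDR

Answer: BDR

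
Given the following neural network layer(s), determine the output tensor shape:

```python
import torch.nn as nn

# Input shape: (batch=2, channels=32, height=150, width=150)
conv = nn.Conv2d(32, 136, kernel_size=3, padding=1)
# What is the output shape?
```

Input: (2, 32, 150, 150) -> Output: (2, 136, 150, 150)

Answer: (2, 136, 150, 150)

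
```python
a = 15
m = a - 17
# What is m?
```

Trace:
`a = 15` → a = 15
`m = a - 17` → m = -2
So m = -2

Answer: -2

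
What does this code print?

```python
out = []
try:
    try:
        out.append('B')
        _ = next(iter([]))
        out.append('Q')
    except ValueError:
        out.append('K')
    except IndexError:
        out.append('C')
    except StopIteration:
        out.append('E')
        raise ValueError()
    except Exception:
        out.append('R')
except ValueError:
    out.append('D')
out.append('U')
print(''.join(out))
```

Execution trace: 'B' (inner try body) → 'E' (inner except StopIteration) → 'D' (outer except ValueError) → 'U' (after the try/except). Output: BEDU

Answer: BEDU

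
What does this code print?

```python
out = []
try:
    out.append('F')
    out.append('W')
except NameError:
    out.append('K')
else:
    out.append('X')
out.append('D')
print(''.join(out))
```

Execution trace: 'F' (try body) → 'W' (try body, no exception) → 'X' (else) → 'D' (after the try/except). Output: FWXD

Answer: FWXD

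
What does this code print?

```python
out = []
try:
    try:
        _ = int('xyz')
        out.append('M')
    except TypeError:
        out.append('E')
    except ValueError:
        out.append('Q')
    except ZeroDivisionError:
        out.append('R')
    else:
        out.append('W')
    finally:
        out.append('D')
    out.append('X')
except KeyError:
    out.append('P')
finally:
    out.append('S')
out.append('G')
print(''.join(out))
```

Execution trace: 'Q' (inner except ValueError) → 'D' (inner finally) → 'X' (try body, no exception) → 'S' (finally) → 'G' (after the try/except). Output: QDXSG

Answer: QDXSG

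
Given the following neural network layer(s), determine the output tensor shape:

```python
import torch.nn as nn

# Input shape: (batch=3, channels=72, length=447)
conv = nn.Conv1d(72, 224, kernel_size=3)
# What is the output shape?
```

Input: (3, 72, 447) -> Output: (3, 224, 445)

Answer: (3, 224, 445)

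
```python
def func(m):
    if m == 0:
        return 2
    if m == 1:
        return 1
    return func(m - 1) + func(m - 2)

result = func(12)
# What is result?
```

Build up from base cases: func(0)=2, func(1)=1, func(2)=3, func(3)=4, func(4)=7, func(5)=11, func(6)=18, ..., func(12)=322

Answer: 322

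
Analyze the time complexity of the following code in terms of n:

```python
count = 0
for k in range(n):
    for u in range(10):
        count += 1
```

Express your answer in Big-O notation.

Each loop level contributes: n × 1. Multiplying the contributions gives O(n).

Answer: O(n)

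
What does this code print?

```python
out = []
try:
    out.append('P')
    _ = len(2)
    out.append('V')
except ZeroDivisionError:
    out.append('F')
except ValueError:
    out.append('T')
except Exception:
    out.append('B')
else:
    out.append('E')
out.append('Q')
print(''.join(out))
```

Execution trace: 'P' (try body) → 'B' (except Exception) → 'Q' (after the try/except). Output: PBQ

Answer: PBQ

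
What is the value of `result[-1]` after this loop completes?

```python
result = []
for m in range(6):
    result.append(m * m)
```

Last element of squares 0 to 5
`result` takes the values: [] → [0] → [0, 1] → [0, 1, 4] → [0, 1, 4, 9] → [0, 1, 4, 9, 16] → [0, 1, 4, 9, 16, 25]
So `result[-1]` = 25

Answer: 25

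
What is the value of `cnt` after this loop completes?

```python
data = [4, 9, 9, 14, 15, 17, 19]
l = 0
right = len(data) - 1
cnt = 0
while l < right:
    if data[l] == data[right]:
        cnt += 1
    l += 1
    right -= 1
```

Count matching pairs from ends
`cnt` takes the values: 0

Answer: 0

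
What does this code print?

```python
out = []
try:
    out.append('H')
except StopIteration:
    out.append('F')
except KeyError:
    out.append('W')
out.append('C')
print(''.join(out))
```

Execution trace: 'H' (try body, no exception) → 'C' (after the try/except). Output: HC

Answer: HC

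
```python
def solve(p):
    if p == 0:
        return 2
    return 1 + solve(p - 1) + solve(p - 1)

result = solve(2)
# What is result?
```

solve(p) = 1 + 2·solve(p-1), solve(0)=2. Closed form: (2+1)·2^2 - 1 = 11.

Answer: 11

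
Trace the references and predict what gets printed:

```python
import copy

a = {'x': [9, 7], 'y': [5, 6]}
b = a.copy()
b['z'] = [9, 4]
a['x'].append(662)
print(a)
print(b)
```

Key concept: shallow copy of dict with mutable values.
Step by step:
`a = {'x': [9, 7], 'y': [5, 6]}` → a = {'x': [9, 7], 'y': [5, 6]}
`b = a.copy()` → b = {'x': [9, 7], 'y': [5, 6]}
`b['z'] = [9, 4]` → b = {'x': [9, 7], 'y': [5, 6], 'z': [9, 4]}
`a['x'].append(662)` → a = {'x': [9, 7, 662], 'y': [5, 6]}; b = {'x': [9, 7, 662], 'y': [5, 6], 'z': [9, 4]}
`print(a)` → prints {'x': [9, 7, 662], 'y': [5, 6]}
`print(b)` → prints {'x': [9, 7, 662], 'y': [5, 6], 'z': [9, 4]}

Answer:
{'x': [9, 7, 662], 'y': [5, 6]}
{'x': [9, 7, 662], 'y': [5, 6], 'z': [9, 4]}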